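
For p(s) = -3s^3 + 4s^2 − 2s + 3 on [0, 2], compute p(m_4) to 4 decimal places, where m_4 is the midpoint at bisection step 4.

m = 1, p(m) = 2 (+); new bracket [1, 2]
m = 1.5, p(m) = -1.125 (−); new bracket [1, 1.5]
m = 1.25, p(m) = 0.890625 (+); new bracket [1.25, 1.5]
m = 1.375, p(m) = 0.0137 (+); new bracket [1.375, 1.5]

0.0137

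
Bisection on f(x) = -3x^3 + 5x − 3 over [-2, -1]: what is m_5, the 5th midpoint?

-1.53125

m = -1.5, f(m) = -0.375 (−); new bracket [-2, -1.5]
m = -1.75, f(m) = 4.328125 (+); new bracket [-1.75, -1.5]
m = -1.625, f(m) = 1.748047 (+); new bracket [-1.625, -1.5]
m = -1.5625, f(m) = 0.6316 (+); new bracket [-1.5625, -1.5]
m = -1.53125, f(m) = 0.1148 (+); new bracket [-1.53125, -1.5]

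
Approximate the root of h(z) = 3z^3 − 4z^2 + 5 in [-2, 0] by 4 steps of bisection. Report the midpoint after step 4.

-0.875

midpoint -1: h = -2 < 0 → [-1, 0]
midpoint -0.5: h = 3.625 > 0 → [-1, -0.5]
midpoint -0.75: h = 1.484375 > 0 → [-1, -0.75]
midpoint -0.875: h = -0.0723 < 0 → [-0.875, -0.75]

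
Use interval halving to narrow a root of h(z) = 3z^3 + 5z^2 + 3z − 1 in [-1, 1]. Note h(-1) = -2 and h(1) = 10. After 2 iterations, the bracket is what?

[0, 0.5]

z = 0 gives h = -1, negative; keep [0, 1]
z = 0.5 gives h = 2.125, positive; keep [0, 0.5]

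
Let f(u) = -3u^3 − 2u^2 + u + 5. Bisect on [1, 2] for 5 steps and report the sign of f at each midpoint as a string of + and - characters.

f(1.5) = -8.125 < 0, so the root lies in [1, 1.5]
f(1.25) = -2.734375 < 0, so the root lies in [1, 1.25]
f(1.125) = -0.677734 < 0, so the root lies in [1, 1.125]
f(1.0625) = 0.2063 > 0, so the root lies in [1.0625, 1.125]
f(1.09375) = -0.2242 < 0, so the root lies in [1.0625, 1.09375]

---+-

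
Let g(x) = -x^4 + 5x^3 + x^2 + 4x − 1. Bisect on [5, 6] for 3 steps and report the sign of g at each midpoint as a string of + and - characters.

-+-

g(5.5) = -31.9375 < 0, so the root lies in [5, 5.5]
g(5.25) = 11.386719 > 0, so the root lies in [5.25, 5.5]
g(5.375) = -8.842041 < 0, so the root lies in [5.25, 5.375]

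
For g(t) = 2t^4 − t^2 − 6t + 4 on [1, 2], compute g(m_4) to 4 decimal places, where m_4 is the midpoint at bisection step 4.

0.3374

t = 1.5 gives g = 2.875, positive; keep [1, 1.5]
t = 1.25 gives g = -0.179688, negative; keep [1.25, 1.5]
t = 1.375 gives g = 1.008301, positive; keep [1.25, 1.375]
t = 1.3125 gives g = 0.3374, positive; keep [1.25, 1.3125]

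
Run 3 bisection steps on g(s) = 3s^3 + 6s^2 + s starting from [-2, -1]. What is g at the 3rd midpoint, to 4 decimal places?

s = -1.5 gives g = 1.875, positive; keep [-2, -1.5]
s = -1.75 gives g = 0.546875, positive; keep [-2, -1.75]
s = -1.875 gives g = -0.556641, negative; keep [-1.875, -1.75]

-0.5566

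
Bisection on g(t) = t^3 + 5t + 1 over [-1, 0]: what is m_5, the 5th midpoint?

t = -0.5 gives g = -1.625, negative; keep [-0.5, 0]
t = -0.25 gives g = -0.265625, negative; keep [-0.25, 0]
t = -0.125 gives g = 0.373047, positive; keep [-0.25, -0.125]
t = -0.1875 gives g = 0.0559, positive; keep [-0.25, -0.1875]
t = -0.21875 gives g = -0.1042, negative; keep [-0.21875, -0.1875]

-0.21875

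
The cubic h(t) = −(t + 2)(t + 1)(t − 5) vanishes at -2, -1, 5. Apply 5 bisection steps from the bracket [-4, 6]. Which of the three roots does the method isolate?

t = 1 gives h = 24, positive; keep [1, 6]
t = 3.5 gives h = 37.125, positive; keep [3.5, 6]
t = 4.75 gives h = 9.703125, positive; keep [4.75, 6]
t = 5.375 gives h = -17.6309, negative; keep [4.75, 5.375]
t = 5.0625 gives h = -2.676, negative; keep [4.75, 5.0625]

5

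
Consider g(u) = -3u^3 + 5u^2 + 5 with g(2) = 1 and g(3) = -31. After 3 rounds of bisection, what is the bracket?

[2, 2.125]

u = 2.5 gives g = -10.625, negative; keep [2, 2.5]
u = 2.25 gives g = -3.859375, negative; keep [2, 2.25]
u = 2.125 gives g = -1.208984, negative; keep [2, 2.125]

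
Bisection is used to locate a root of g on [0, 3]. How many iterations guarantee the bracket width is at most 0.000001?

Width after n steps is 3/2^n. Need 2^n ≥ 3/0.000001 = 3000000.
2^21 = 2097152 < 3000000 ≤ 2^22 = 4194304, so n = 22.

22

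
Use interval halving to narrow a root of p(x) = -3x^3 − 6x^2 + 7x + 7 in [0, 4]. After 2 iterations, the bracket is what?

p(2) = -27 < 0, so the root lies in [0, 2]
p(1) = 5 > 0, so the root lies in [1, 2]

[1, 2]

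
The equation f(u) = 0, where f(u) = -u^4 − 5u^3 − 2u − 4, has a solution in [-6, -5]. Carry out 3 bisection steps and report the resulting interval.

u = -5.5 gives f = -76.1875, negative; keep [-5.5, -5]
u = -5.25 gives f = -29.675781, negative; keep [-5.25, -5]
u = -5.125 gives f = -10.576416, negative; keep [-5.125, -5]

[-5.125, -5]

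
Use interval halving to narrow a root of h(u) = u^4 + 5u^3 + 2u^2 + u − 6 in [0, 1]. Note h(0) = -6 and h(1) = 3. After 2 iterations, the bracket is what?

[0.75, 1]

midpoint 0.5: h = -4.3125 < 0 → [0.5, 1]
midpoint 0.75: h = -1.699219 < 0 → [0.75, 1]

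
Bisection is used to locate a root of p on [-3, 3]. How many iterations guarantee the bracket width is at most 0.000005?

21

Width after n steps is 6/2^n. Need 2^n ≥ 6/0.000005 = 1200000.
2^20 = 1048576 < 1200000 ≤ 2^21 = 2097152, so n = 21.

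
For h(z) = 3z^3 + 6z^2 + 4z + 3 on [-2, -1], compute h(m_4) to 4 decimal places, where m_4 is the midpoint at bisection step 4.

-0.0457

z = -1.5 gives h = 0.375, positive; keep [-2, -1.5]
z = -1.75 gives h = -1.703125, negative; keep [-1.75, -1.5]
z = -1.625 gives h = -0.529297, negative; keep [-1.625, -1.5]
z = -1.5625 gives h = -0.0457, negative; keep [-1.5625, -1.5]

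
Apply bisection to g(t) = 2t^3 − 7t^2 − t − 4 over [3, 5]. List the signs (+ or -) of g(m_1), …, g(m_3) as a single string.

+--

midpoint 4: g = 8 > 0 → [3, 4]
midpoint 3.5: g = -7.5 < 0 → [3.5, 4]
midpoint 3.75: g = -0.71875 < 0 → [3.75, 4]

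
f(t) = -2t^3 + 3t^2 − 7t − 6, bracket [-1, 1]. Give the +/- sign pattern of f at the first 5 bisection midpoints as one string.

f(0) = -6 < 0, so the root lies in [-1, 0]
f(-0.5) = -1.5 < 0, so the root lies in [-1, -0.5]
f(-0.75) = 1.78125 > 0, so the root lies in [-0.75, -0.5]
f(-0.625) = 0.0352 > 0, so the root lies in [-0.625, -0.5]
f(-0.5625) = -0.7573 < 0, so the root lies in [-0.625, -0.5625]

--++-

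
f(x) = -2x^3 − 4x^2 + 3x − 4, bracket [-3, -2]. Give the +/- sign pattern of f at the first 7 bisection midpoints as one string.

midpoint -2.5: f = -5.25 < 0 → [-3, -2.5]
midpoint -2.75: f = -0.90625 < 0 → [-3, -2.75]
midpoint -2.875: f = 1.839844 > 0 → [-2.875, -2.75]
midpoint -2.8125: f = 0.4165 > 0 → [-2.8125, -2.75]
midpoint -2.78125: f = -0.2573 < 0 → [-2.8125, -2.78125]
midpoint -2.796875: f = 0.0765 > 0 → [-2.796875, -2.78125]
midpoint -2.7890625: f = -0.0912 < 0 → [-2.796875, -2.7890625]

--++-+-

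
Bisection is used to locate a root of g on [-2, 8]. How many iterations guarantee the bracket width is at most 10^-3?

14

Width after n steps is 10/2^n. Need 2^n ≥ 10/10^-3 = 10000.
2^13 = 8192 < 10000 ≤ 2^14 = 16384, so n = 14.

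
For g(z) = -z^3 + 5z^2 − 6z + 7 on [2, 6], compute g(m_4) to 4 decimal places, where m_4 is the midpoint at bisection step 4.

2.0781

g(4) = -1 < 0, so the root lies in [2, 4]
g(3) = 7 > 0, so the root lies in [3, 4]
g(3.5) = 4.375 > 0, so the root lies in [3.5, 4]
g(3.75) = 2.0781 > 0, so the root lies in [3.75, 4]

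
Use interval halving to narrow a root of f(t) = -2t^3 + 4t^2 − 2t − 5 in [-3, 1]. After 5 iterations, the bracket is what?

m = -1, f(m) = 3 (+); new bracket [-1, 1]
m = 0, f(m) = -5 (−); new bracket [-1, 0]
m = -0.5, f(m) = -2.75 (−); new bracket [-1, -0.5]
m = -0.75, f(m) = -0.4062 (−); new bracket [-1, -0.75]
m = -0.875, f(m) = 1.1523 (+); new bracket [-0.875, -0.75]

[-0.875, -0.75]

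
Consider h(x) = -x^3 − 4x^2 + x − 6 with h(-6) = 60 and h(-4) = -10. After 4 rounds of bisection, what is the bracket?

midpoint -5: h = 14 > 0 → [-5, -4]
midpoint -4.5: h = -0.375 < 0 → [-5, -4.5]
midpoint -4.75: h = 6.171875 > 0 → [-4.75, -4.5]
midpoint -4.625: h = 2.7441 > 0 → [-4.625, -4.5]

[-4.625, -4.5]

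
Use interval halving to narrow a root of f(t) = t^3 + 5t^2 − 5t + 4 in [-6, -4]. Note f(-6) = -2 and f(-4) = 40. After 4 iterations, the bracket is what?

[-6, -5.875]

midpoint -5: f = 29 > 0 → [-6, -5]
midpoint -5.5: f = 16.375 > 0 → [-6, -5.5]
midpoint -5.75: f = 7.953125 > 0 → [-6, -5.75]
midpoint -5.875: f = 3.1738 > 0 → [-6, -5.875]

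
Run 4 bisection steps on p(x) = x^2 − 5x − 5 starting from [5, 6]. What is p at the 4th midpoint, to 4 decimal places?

-0.2773

p(5.5) = -2.25 < 0, so the root lies in [5.5, 6]
p(5.75) = -0.6875 < 0, so the root lies in [5.75, 6]
p(5.875) = 0.140625 > 0, so the root lies in [5.75, 5.875]
p(5.8125) = -0.2773 < 0, so the root lies in [5.8125, 5.875]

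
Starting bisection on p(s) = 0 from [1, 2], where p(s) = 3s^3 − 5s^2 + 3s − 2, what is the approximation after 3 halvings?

m = 1.5, p(m) = 1.375 (+); new bracket [1, 1.5]
m = 1.25, p(m) = -0.203125 (−); new bracket [1.25, 1.5]
m = 1.375, p(m) = 0.470703 (+); new bracket [1.25, 1.375]

1.375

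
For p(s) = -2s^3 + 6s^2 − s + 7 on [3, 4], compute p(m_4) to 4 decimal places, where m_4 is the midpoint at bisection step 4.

0.0024

m = 3.5, p(m) = -8.75 (−); new bracket [3, 3.5]
m = 3.25, p(m) = -1.53125 (−); new bracket [3, 3.25]
m = 3.125, p(m) = 1.433594 (+); new bracket [3.125, 3.25]
m = 3.1875, p(m) = 0.0024 (+); new bracket [3.1875, 3.25]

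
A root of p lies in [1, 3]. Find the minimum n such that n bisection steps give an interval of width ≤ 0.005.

Width after n steps is 2/2^n. Need 2^n ≥ 2/0.005 = 400.
2^8 = 256 < 400 ≤ 2^9 = 512, so n = 9.

9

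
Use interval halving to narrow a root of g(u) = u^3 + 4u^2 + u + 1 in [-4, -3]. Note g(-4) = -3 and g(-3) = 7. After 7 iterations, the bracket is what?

g(-3.5) = 3.625 > 0, so the root lies in [-4, -3.5]
g(-3.75) = 0.765625 > 0, so the root lies in [-4, -3.75]
g(-3.875) = -0.998047 < 0, so the root lies in [-3.875, -3.75]
g(-3.8125) = -0.0872 < 0, so the root lies in [-3.8125, -3.75]
g(-3.78125) = 0.3464 > 0, so the root lies in [-3.8125, -3.78125]
g(-3.796875) = 0.1314 > 0, so the root lies in [-3.8125, -3.796875]
g(-3.8046875) = 0.0226 > 0, so the root lies in [-3.8125, -3.8046875]

[-3.8125, -3.8046875]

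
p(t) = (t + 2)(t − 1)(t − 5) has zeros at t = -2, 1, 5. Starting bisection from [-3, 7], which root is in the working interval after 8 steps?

midpoint 2: p = -12 < 0 → [2, 7]
midpoint 4.5: p = -11.375 < 0 → [4.5, 7]
midpoint 5.75: p = 27.609375 > 0 → [4.5, 5.75]
midpoint 5.125: p = 3.6738 > 0 → [4.5, 5.125]
midpoint 4.8125: p = -4.8699 < 0 → [4.8125, 5.125]
midpoint 4.96875: p = -0.8643 < 0 → [4.96875, 5.125]
midpoint 5.046875: p = 1.3368 > 0 → [4.96875, 5.046875]
midpoint 5.0078125: p = 0.2194 > 0 → [4.96875, 5.0078125]

5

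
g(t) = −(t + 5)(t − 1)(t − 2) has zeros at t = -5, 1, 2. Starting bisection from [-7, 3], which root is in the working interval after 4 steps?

m = -2, g(m) = -36 (−); new bracket [-7, -2]
m = -4.5, g(m) = -17.875 (−); new bracket [-7, -4.5]
m = -5.75, g(m) = 39.234375 (+); new bracket [-5.75, -4.5]
m = -5.125, g(m) = 5.4551 (+); new bracket [-5.125, -4.5]

-5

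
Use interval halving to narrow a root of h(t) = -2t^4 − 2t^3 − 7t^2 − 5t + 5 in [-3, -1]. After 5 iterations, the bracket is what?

[-1.25, -1.1875]

m = -2, h(m) = -29 (−); new bracket [-2, -1]
m = -1.5, h(m) = -6.625 (−); new bracket [-1.5, -1]
m = -1.25, h(m) = -0.664062 (−); new bracket [-1.25, -1]
m = -1.125, h(m) = 1.4097 (+); new bracket [-1.25, -1.125]
m = -1.1875, h(m) = 0.4384 (+); new bracket [-1.25, -1.1875]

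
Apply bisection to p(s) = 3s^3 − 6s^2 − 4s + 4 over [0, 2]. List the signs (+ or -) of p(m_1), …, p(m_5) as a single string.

-+--+

midpoint 1: p = -3 < 0 → [0, 1]
midpoint 0.5: p = 0.875 > 0 → [0.5, 1]
midpoint 0.75: p = -1.109375 < 0 → [0.5, 0.75]
midpoint 0.625: p = -0.1113 < 0 → [0.5, 0.625]
midpoint 0.5625: p = 0.3855 > 0 → [0.5625, 0.625]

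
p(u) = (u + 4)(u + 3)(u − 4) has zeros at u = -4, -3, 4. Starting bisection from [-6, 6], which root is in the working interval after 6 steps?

m = 0, p(m) = -48 (−); new bracket [0, 6]
m = 3, p(m) = -42 (−); new bracket [3, 6]
m = 4.5, p(m) = 31.875 (+); new bracket [3, 4.5]
m = 3.75, p(m) = -13.0781 (−); new bracket [3.75, 4.5]
m = 4.125, p(m) = 7.2363 (+); new bracket [3.75, 4.125]
m = 3.9375, p(m) = -3.4417 (−); new bracket [3.9375, 4.125]

4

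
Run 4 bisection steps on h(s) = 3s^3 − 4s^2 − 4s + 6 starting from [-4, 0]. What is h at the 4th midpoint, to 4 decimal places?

-1.1094

m = -2, h(m) = -26 (−); new bracket [-2, 0]
m = -1, h(m) = 3 (+); new bracket [-2, -1]
m = -1.5, h(m) = -7.125 (−); new bracket [-1.5, -1]
m = -1.25, h(m) = -1.1094 (−); new bracket [-1.25, -1]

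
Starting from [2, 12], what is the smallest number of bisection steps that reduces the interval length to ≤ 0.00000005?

28

Width after n steps is 10/2^n. Need 2^n ≥ 10/0.00000005 = 200000000.
2^27 = 134217728 < 200000000 ≤ 2^28 = 268435456, so n = 28.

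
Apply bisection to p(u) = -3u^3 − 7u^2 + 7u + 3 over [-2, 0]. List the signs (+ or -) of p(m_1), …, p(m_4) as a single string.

--+-

u = -1 gives p = -8, negative; keep [-1, 0]
u = -0.5 gives p = -1.875, negative; keep [-0.5, 0]
u = -0.25 gives p = 0.859375, positive; keep [-0.5, -0.25]
u = -0.375 gives p = -0.4512, negative; keep [-0.375, -0.25]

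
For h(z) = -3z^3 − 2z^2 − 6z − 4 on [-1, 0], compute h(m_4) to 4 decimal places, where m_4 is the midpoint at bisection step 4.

m = -0.5, h(m) = -1.125 (−); new bracket [-1, -0.5]
m = -0.75, h(m) = 0.640625 (+); new bracket [-0.75, -0.5]
m = -0.625, h(m) = -0.298828 (−); new bracket [-0.75, -0.625]
m = -0.6875, h(m) = 0.1545 (+); new bracket [-0.6875, -0.625]

0.1545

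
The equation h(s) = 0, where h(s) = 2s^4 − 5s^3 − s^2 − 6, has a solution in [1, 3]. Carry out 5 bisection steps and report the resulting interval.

midpoint 2: h = -18 < 0 → [2, 3]
midpoint 2.5: h = -12.25 < 0 → [2.5, 3]
midpoint 2.75: h = -3.164062 < 0 → [2.75, 3]
midpoint 2.875: h = 3.5571 > 0 → [2.75, 2.875]
midpoint 2.8125: h = -0.0056 < 0 → [2.8125, 2.875]

[2.8125, 2.875]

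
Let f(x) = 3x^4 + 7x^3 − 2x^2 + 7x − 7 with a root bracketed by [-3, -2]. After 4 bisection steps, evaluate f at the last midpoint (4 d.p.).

1.1219

midpoint -2.5: f = -29.1875 < 0 → [-3, -2.5]
midpoint -2.75: f = -15.378906 < 0 → [-3, -2.75]
midpoint -2.875: f = -5.040283 < 0 → [-3, -2.875]
midpoint -2.9375: f = 1.1219 > 0 → [-2.9375, -2.875]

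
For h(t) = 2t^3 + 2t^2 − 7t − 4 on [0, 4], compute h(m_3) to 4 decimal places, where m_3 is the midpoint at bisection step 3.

-3.2500

h(2) = 6 > 0, so the root lies in [0, 2]
h(1) = -7 < 0, so the root lies in [1, 2]
h(1.5) = -3.25 < 0, so the root lies in [1.5, 2]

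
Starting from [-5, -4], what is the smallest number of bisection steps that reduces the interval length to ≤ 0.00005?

Width after n steps is 1/2^n. Need 2^n ≥ 1/0.00005 = 20000.
2^14 = 16384 < 20000 ≤ 2^15 = 32768, so n = 15.

15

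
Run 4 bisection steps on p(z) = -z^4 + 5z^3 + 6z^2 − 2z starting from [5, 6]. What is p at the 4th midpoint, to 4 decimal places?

3.4109

m = 5.5, p(m) = 87.3125 (+); new bracket [5.5, 6]
m = 5.75, p(m) = 44.292969 (+); new bracket [5.75, 6]
m = 5.875, p(m) = 17.911865 (+); new bracket [5.875, 6]
m = 5.9375, p(m) = 3.4109 (+); new bracket [5.9375, 6]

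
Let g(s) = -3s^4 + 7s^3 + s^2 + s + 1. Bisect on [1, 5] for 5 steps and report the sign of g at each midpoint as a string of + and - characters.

m = 3, g(m) = -41 (−); new bracket [1, 3]
m = 2, g(m) = 15 (+); new bracket [2, 3]
m = 2.5, g(m) = 1.9375 (+); new bracket [2.5, 3]
m = 2.75, g(m) = -14.6836 (−); new bracket [2.5, 2.75]
m = 2.625, g(m) = -5.3113 (−); new bracket [2.5, 2.625]

-++--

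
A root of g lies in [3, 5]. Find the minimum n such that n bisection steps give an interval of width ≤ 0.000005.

Width after n steps is 2/2^n. Need 2^n ≥ 2/0.000005 = 400000.
2^18 = 262144 < 400000 ≤ 2^19 = 524288, so n = 19.

19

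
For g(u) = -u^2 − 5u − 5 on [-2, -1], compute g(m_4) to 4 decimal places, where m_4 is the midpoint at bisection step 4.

0.1211

g(-1.5) = 0.25 > 0, so the root lies in [-1.5, -1]
g(-1.25) = -0.3125 < 0, so the root lies in [-1.5, -1.25]
g(-1.375) = -0.015625 < 0, so the root lies in [-1.5, -1.375]
g(-1.4375) = 0.1211 > 0, so the root lies in [-1.4375, -1.375]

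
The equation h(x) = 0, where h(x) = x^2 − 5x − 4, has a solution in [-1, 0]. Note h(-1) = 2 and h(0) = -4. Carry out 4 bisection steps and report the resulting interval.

h(-0.5) = -1.25 < 0, so the root lies in [-1, -0.5]
h(-0.75) = 0.3125 > 0, so the root lies in [-0.75, -0.5]
h(-0.625) = -0.484375 < 0, so the root lies in [-0.75, -0.625]
h(-0.6875) = -0.0898 < 0, so the root lies in [-0.75, -0.6875]

[-0.75, -0.6875]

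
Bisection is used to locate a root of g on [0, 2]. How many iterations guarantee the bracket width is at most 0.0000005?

Width after n steps is 2/2^n. Need 2^n ≥ 2/0.0000005 = 4000000.
2^21 = 2097152 < 4000000 ≤ 2^22 = 4194304, so n = 22.

22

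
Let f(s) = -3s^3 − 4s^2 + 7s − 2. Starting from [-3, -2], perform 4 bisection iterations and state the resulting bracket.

s = -2.5 gives f = 2.375, positive; keep [-2.5, -2]
s = -2.25 gives f = -3.828125, negative; keep [-2.5, -2.25]
s = -2.375 gives f = -0.998047, negative; keep [-2.5, -2.375]
s = -2.4375 gives f = 0.6184, positive; keep [-2.4375, -2.375]

[-2.4375, -2.375]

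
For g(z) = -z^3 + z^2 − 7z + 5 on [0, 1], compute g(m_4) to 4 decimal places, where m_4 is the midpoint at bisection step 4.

g(0.5) = 1.625 > 0, so the root lies in [0.5, 1]
g(0.75) = -0.109375 < 0, so the root lies in [0.5, 0.75]
g(0.625) = 0.771484 > 0, so the root lies in [0.625, 0.75]
g(0.6875) = 0.3352 > 0, so the root lies in [0.6875, 0.75]

0.3352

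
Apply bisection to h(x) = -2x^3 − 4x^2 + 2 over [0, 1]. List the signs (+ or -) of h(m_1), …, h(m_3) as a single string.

+--

midpoint 0.5: h = 0.75 > 0 → [0.5, 1]
midpoint 0.75: h = -1.09375 < 0 → [0.5, 0.75]
midpoint 0.625: h = -0.050781 < 0 → [0.5, 0.625]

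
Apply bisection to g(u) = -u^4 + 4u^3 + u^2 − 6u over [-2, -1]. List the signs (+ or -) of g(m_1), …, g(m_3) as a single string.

--+

g(-1.5) = -7.3125 < 0, so the root lies in [-1.5, -1]
g(-1.25) = -1.191406 < 0, so the root lies in [-1.25, -1]
g(-1.125) = 0.718506 > 0, so the root lies in [-1.25, -1.125]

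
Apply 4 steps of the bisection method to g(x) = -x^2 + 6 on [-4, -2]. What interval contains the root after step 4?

[-2.5, -2.375]

midpoint -3: g = -3 < 0 → [-3, -2]
midpoint -2.5: g = -0.25 < 0 → [-2.5, -2]
midpoint -2.25: g = 0.9375 > 0 → [-2.5, -2.25]
midpoint -2.375: g = 0.3594 > 0 → [-2.5, -2.375]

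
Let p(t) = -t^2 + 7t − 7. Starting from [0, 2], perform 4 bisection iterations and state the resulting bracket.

[1.125, 1.25]

t = 1 gives p = -1, negative; keep [1, 2]
t = 1.5 gives p = 1.25, positive; keep [1, 1.5]
t = 1.25 gives p = 0.1875, positive; keep [1, 1.25]
t = 1.125 gives p = -0.3906, negative; keep [1.125, 1.25]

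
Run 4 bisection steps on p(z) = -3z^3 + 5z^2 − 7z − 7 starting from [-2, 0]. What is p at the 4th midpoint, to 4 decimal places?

z = -1 gives p = 8, positive; keep [-1, 0]
z = -0.5 gives p = -1.875, negative; keep [-1, -0.5]
z = -0.75 gives p = 2.328125, positive; keep [-0.75, -0.5]
z = -0.625 gives p = 0.0605, positive; keep [-0.625, -0.5]

0.0605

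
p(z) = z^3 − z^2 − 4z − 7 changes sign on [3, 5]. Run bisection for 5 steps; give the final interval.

midpoint 4: p = 25 > 0 → [3, 4]
midpoint 3.5: p = 9.625 > 0 → [3, 3.5]
midpoint 3.25: p = 3.765625 > 0 → [3, 3.25]
midpoint 3.125: p = 1.252 > 0 → [3, 3.125]
midpoint 3.0625: p = 0.094 > 0 → [3, 3.0625]

[3, 3.0625]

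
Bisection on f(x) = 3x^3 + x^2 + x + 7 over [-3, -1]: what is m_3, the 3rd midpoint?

-1.25

midpoint -2: f = -15 < 0 → [-2, -1]
midpoint -1.5: f = -2.375 < 0 → [-1.5, -1]
midpoint -1.25: f = 1.453125 > 0 → [-1.5, -1.25]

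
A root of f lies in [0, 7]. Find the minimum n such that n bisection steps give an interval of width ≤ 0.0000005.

Width after n steps is 7/2^n. Need 2^n ≥ 7/0.0000005 = 14000000.
2^23 = 8388608 < 14000000 ≤ 2^24 = 16777216, so n = 24.

24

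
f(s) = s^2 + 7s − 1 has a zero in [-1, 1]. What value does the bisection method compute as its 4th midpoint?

m = 0, f(m) = -1 (−); new bracket [0, 1]
m = 0.5, f(m) = 2.75 (+); new bracket [0, 0.5]
m = 0.25, f(m) = 0.8125 (+); new bracket [0, 0.25]
m = 0.125, f(m) = -0.1094 (−); new bracket [0.125, 0.25]

0.125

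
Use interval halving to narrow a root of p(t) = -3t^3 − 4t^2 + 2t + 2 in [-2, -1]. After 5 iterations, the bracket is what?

[-1.5, -1.46875]

midpoint -1.5: p = 0.125 > 0 → [-1.5, -1]
midpoint -1.25: p = -0.890625 < 0 → [-1.5, -1.25]
midpoint -1.375: p = -0.513672 < 0 → [-1.5, -1.375]
midpoint -1.4375: p = -0.2292 < 0 → [-1.5, -1.4375]
midpoint -1.46875: p = -0.0611 < 0 → [-1.5, -1.46875]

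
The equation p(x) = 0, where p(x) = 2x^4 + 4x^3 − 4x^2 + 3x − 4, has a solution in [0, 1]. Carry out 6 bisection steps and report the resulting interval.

m = 0.5, p(m) = -2.875 (−); new bracket [0.5, 1]
m = 0.75, p(m) = -1.679688 (−); new bracket [0.75, 1]
m = 0.875, p(m) = -0.585449 (−); new bracket [0.875, 1]
m = 0.9375, p(m) = 0.1377 (+); new bracket [0.875, 0.9375]
m = 0.90625, p(m) = -0.2402 (−); new bracket [0.90625, 0.9375]
m = 0.921875, p(m) = -0.0555 (−); new bracket [0.921875, 0.9375]

[0.921875, 0.9375]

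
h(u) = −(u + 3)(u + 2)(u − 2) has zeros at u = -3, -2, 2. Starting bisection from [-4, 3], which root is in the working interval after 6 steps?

midpoint -0.5: h = 9.375 > 0 → [-0.5, 3]
midpoint 1.25: h = 10.359375 > 0 → [1.25, 3]
midpoint 2.125: h = -2.642578 < 0 → [1.25, 2.125]
midpoint 1.6875: h = 5.4016 > 0 → [1.6875, 2.125]
midpoint 1.90625: h = 1.7967 > 0 → [1.90625, 2.125]
midpoint 2.015625: h = -0.3147 < 0 → [1.90625, 2.015625]

2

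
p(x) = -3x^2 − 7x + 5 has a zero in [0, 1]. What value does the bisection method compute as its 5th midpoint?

midpoint 0.5: p = 0.75 > 0 → [0.5, 1]
midpoint 0.75: p = -1.9375 < 0 → [0.5, 0.75]
midpoint 0.625: p = -0.546875 < 0 → [0.5, 0.625]
midpoint 0.5625: p = 0.1133 > 0 → [0.5625, 0.625]
midpoint 0.59375: p = -0.2139 < 0 → [0.5625, 0.59375]

0.59375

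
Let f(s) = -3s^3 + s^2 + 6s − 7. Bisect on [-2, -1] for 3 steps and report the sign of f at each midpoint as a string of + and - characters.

-+-

m = -1.5, f(m) = -3.625 (−); new bracket [-2, -1.5]
m = -1.75, f(m) = 1.640625 (+); new bracket [-1.75, -1.5]
m = -1.625, f(m) = -1.236328 (−); new bracket [-1.75, -1.625]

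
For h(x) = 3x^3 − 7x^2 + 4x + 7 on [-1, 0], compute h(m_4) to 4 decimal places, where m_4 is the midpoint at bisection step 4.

-0.0334

m = -0.5, h(m) = 2.875 (+); new bracket [-1, -0.5]
m = -0.75, h(m) = -1.203125 (−); new bracket [-0.75, -0.5]
m = -0.625, h(m) = 1.033203 (+); new bracket [-0.75, -0.625]
m = -0.6875, h(m) = -0.0334 (−); new bracket [-0.6875, -0.625]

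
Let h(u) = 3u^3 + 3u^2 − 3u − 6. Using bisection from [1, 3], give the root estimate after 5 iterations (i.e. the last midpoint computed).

midpoint 2: h = 24 > 0 → [1, 2]
midpoint 1.5: h = 6.375 > 0 → [1, 1.5]
midpoint 1.25: h = 0.796875 > 0 → [1, 1.25]
midpoint 1.125: h = -1.3066 < 0 → [1.125, 1.25]
midpoint 1.1875: h = -0.3083 < 0 → [1.1875, 1.25]

1.1875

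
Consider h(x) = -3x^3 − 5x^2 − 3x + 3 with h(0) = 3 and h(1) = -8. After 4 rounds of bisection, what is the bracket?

m = 0.5, h(m) = -0.125 (−); new bracket [0, 0.5]
m = 0.25, h(m) = 1.890625 (+); new bracket [0.25, 0.5]
m = 0.375, h(m) = 1.013672 (+); new bracket [0.375, 0.5]
m = 0.4375, h(m) = 0.4792 (+); new bracket [0.4375, 0.5]

[0.4375, 0.5]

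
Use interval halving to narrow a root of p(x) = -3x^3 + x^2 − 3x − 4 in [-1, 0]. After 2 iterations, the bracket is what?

p(-0.5) = -1.875 < 0, so the root lies in [-1, -0.5]
p(-0.75) = 0.078125 > 0, so the root lies in [-0.75, -0.5]

[-0.75, -0.5]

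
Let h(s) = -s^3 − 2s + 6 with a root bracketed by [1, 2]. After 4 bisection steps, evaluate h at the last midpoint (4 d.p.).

0.1545

midpoint 1.5: h = -0.375 < 0 → [1, 1.5]
midpoint 1.25: h = 1.546875 > 0 → [1.25, 1.5]
midpoint 1.375: h = 0.650391 > 0 → [1.375, 1.5]
midpoint 1.4375: h = 0.1545 > 0 → [1.4375, 1.5]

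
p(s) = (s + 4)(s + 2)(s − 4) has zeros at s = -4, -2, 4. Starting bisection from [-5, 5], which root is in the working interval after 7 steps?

midpoint 0: p = -32 < 0 → [0, 5]
midpoint 2.5: p = -43.875 < 0 → [2.5, 5]
midpoint 3.75: p = -11.140625 < 0 → [3.75, 5]
midpoint 4.375: p = 20.0215 > 0 → [3.75, 4.375]
midpoint 4.0625: p = 3.0549 > 0 → [3.75, 4.0625]
midpoint 3.90625: p = -4.3778 < 0 → [3.90625, 4.0625]
midpoint 3.984375: p = -0.7466 < 0 → [3.984375, 4.0625]

4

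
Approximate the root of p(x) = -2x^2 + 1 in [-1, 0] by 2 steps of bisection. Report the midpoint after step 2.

-0.75

midpoint -0.5: p = 0.5 > 0 → [-1, -0.5]
midpoint -0.75: p = -0.125 < 0 → [-0.75, -0.5]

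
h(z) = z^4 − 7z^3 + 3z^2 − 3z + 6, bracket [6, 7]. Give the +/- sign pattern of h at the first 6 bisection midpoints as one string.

midpoint 6.5: h = -24.0625 < 0 → [6.5, 7]
midpoint 6.75: h = 45.550781 > 0 → [6.5, 6.75]
midpoint 6.625: h = 8.756104 > 0 → [6.5, 6.625]
midpoint 6.5625: h = -8.136 < 0 → [6.5625, 6.625]
midpoint 6.59375: h = 0.1876 > 0 → [6.5625, 6.59375]
midpoint 6.578125: h = -4.0046 < 0 → [6.578125, 6.59375]

-++-+-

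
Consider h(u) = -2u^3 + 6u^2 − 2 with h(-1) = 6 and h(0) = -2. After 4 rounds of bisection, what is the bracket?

m = -0.5, h(m) = -0.25 (−); new bracket [-1, -0.5]
m = -0.75, h(m) = 2.21875 (+); new bracket [-0.75, -0.5]
m = -0.625, h(m) = 0.832031 (+); new bracket [-0.625, -0.5]
m = -0.5625, h(m) = 0.2544 (+); new bracket [-0.5625, -0.5]

[-0.5625, -0.5]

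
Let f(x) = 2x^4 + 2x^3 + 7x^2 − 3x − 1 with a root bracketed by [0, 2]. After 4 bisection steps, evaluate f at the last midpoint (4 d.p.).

x = 1 gives f = 7, positive; keep [0, 1]
x = 0.5 gives f = -0.375, negative; keep [0.5, 1]
x = 0.75 gives f = 2.164062, positive; keep [0.5, 0.75]
x = 0.625 gives f = 0.6528, positive; keep [0.5, 0.625]

0.6528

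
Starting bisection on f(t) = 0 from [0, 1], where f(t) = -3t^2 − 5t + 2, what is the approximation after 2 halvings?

0.25

m = 0.5, f(m) = -1.25 (−); new bracket [0, 0.5]
m = 0.25, f(m) = 0.5625 (+); new bracket [0.25, 0.5]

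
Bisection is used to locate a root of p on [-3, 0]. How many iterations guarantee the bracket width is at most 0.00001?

19

Width after n steps is 3/2^n. Need 2^n ≥ 3/0.00001 = 300000.
2^18 = 262144 < 300000 ≤ 2^19 = 524288, so n = 19.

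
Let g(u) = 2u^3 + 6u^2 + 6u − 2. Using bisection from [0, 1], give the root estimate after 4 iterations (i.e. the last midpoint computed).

0.3125

g(0.5) = 2.75 > 0, so the root lies in [0, 0.5]
g(0.25) = -0.09375 < 0, so the root lies in [0.25, 0.5]
g(0.375) = 1.199219 > 0, so the root lies in [0.25, 0.375]
g(0.3125) = 0.522 > 0, so the root lies in [0.25, 0.3125]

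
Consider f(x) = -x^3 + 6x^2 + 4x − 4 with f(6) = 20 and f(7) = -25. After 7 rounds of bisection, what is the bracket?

midpoint 6.5: f = 0.875 > 0 → [6.5, 7]
midpoint 6.75: f = -11.171875 < 0 → [6.5, 6.75]
midpoint 6.625: f = -4.931641 < 0 → [6.5, 6.625]
midpoint 6.5625: f = -1.9749 < 0 → [6.5, 6.5625]
midpoint 6.53125: f = -0.5367 < 0 → [6.5, 6.53125]
midpoint 6.515625: f = 0.1725 > 0 → [6.515625, 6.53125]
midpoint 6.5234375: f = -0.1813 < 0 → [6.515625, 6.5234375]

[6.515625, 6.5234375]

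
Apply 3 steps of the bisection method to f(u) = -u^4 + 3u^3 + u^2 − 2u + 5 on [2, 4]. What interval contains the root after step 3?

m = 3, f(m) = 8 (+); new bracket [3, 4]
m = 3.5, f(m) = -11.1875 (−); new bracket [3, 3.5]
m = 3.25, f(m) = 0.480469 (+); new bracket [3.25, 3.5]

[3.25, 3.5]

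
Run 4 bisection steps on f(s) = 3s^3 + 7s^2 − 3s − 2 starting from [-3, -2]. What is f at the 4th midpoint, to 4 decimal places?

1.1731

m = -2.5, f(m) = 2.375 (+); new bracket [-3, -2.5]
m = -2.75, f(m) = -3.203125 (−); new bracket [-2.75, -2.5]
m = -2.625, f(m) = -0.154297 (−); new bracket [-2.625, -2.5]
m = -2.5625, f(m) = 1.1731 (+); new bracket [-2.625, -2.5625]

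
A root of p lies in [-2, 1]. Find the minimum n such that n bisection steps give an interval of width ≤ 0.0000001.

25

Width after n steps is 3/2^n. Need 2^n ≥ 3/0.0000001 = 30000000.
2^24 = 16777216 < 30000000 ≤ 2^25 = 33554432, so n = 25.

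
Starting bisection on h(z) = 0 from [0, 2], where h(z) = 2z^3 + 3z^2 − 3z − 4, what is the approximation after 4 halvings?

1.125

h(1) = -2 < 0, so the root lies in [1, 2]
h(1.5) = 5 > 0, so the root lies in [1, 1.5]
h(1.25) = 0.84375 > 0, so the root lies in [1, 1.25]
h(1.125) = -0.7305 < 0, so the root lies in [1.125, 1.25]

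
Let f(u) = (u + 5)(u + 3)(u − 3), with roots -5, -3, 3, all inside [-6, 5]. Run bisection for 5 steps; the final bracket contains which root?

3

u = -0.5 gives f = -39.375, negative; keep [-0.5, 5]
u = 2.25 gives f = -28.546875, negative; keep [2.25, 5]
u = 3.625 gives f = 35.712891, positive; keep [2.25, 3.625]
u = 2.9375 gives f = -2.9456, negative; keep [2.9375, 3.625]
u = 3.28125 gives f = 14.6297, positive; keep [2.9375, 3.28125]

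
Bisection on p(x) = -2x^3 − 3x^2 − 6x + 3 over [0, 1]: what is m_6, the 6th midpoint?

0.390625

x = 0.5 gives p = -1, negative; keep [0, 0.5]
x = 0.25 gives p = 1.28125, positive; keep [0.25, 0.5]
x = 0.375 gives p = 0.222656, positive; keep [0.375, 0.5]
x = 0.4375 gives p = -0.3667, negative; keep [0.375, 0.4375]
x = 0.40625 gives p = -0.0667, negative; keep [0.375, 0.40625]
x = 0.390625 gives p = 0.0793, positive; keep [0.390625, 0.40625]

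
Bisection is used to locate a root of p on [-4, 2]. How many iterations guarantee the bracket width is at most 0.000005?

21

Width after n steps is 6/2^n. Need 2^n ≥ 6/0.000005 = 1200000.
2^20 = 1048576 < 1200000 ≤ 2^21 = 2097152, so n = 21.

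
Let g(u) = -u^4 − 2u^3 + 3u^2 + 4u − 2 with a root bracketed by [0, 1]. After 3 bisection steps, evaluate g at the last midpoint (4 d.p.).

m = 0.5, g(m) = 0.4375 (+); new bracket [0, 0.5]
m = 0.25, g(m) = -0.847656 (−); new bracket [0.25, 0.5]
m = 0.375, g(m) = -0.203369 (−); new bracket [0.375, 0.5]

-0.2034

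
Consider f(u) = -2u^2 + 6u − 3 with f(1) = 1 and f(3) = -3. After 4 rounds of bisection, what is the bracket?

[2.25, 2.375]

midpoint 2: f = 1 > 0 → [2, 3]
midpoint 2.5: f = -0.5 < 0 → [2, 2.5]
midpoint 2.25: f = 0.375 > 0 → [2.25, 2.5]
midpoint 2.375: f = -0.0312 < 0 → [2.25, 2.375]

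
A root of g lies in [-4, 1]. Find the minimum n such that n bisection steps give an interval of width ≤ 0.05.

Width after n steps is 5/2^n. Need 2^n ≥ 5/0.05 = 100.
2^6 = 64 < 100 ≤ 2^7 = 128, so n = 7.

7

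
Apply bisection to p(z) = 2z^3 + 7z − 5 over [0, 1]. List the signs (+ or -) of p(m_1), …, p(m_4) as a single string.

p(0.5) = -1.25 < 0, so the root lies in [0.5, 1]
p(0.75) = 1.09375 > 0, so the root lies in [0.5, 0.75]
p(0.625) = -0.136719 < 0, so the root lies in [0.625, 0.75]
p(0.6875) = 0.4624 > 0, so the root lies in [0.625, 0.6875]

-+-+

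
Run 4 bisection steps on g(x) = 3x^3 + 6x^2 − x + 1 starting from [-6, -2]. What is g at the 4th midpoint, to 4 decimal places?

m = -4, g(m) = -91 (−); new bracket [-4, -2]
m = -3, g(m) = -23 (−); new bracket [-3, -2]
m = -2.5, g(m) = -5.875 (−); new bracket [-2.5, -2]
m = -2.25, g(m) = -0.5469 (−); new bracket [-2.25, -2]

-0.5469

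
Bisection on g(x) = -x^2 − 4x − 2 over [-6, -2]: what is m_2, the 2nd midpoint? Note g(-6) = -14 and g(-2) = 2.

midpoint -4: g = -2 < 0 → [-4, -2]
midpoint -3: g = 1 > 0 → [-4, -3]

-3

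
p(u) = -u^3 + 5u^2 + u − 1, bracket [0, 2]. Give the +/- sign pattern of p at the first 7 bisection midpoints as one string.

++-+---

p(1) = 4 > 0, so the root lies in [0, 1]
p(0.5) = 0.625 > 0, so the root lies in [0, 0.5]
p(0.25) = -0.453125 < 0, so the root lies in [0.25, 0.5]
p(0.375) = 0.0254 > 0, so the root lies in [0.25, 0.375]
p(0.3125) = -0.2297 < 0, so the root lies in [0.3125, 0.375]
p(0.34375) = -0.106 < 0, so the root lies in [0.34375, 0.375]
p(0.359375) = -0.0413 < 0, so the root lies in [0.359375, 0.375]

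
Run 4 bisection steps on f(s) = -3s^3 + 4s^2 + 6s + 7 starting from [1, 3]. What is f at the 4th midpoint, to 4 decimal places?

-3.9512

s = 2 gives f = 11, positive; keep [2, 3]
s = 2.5 gives f = 0.125, positive; keep [2.5, 3]
s = 2.75 gives f = -8.640625, negative; keep [2.5, 2.75]
s = 2.625 gives f = -3.9512, negative; keep [2.5, 2.625]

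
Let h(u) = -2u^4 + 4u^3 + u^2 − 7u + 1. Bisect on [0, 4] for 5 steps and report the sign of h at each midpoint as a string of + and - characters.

----+

m = 2, h(m) = -9 (−); new bracket [0, 2]
m = 1, h(m) = -3 (−); new bracket [0, 1]
m = 0.5, h(m) = -1.875 (−); new bracket [0, 0.5]
m = 0.25, h(m) = -0.6328 (−); new bracket [0, 0.25]
m = 0.125, h(m) = 0.1479 (+); new bracket [0.125, 0.25]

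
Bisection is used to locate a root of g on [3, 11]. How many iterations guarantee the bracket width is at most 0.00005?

Width after n steps is 8/2^n. Need 2^n ≥ 8/0.00005 = 160000.
2^17 = 131072 < 160000 ≤ 2^18 = 262144, so n = 18.

18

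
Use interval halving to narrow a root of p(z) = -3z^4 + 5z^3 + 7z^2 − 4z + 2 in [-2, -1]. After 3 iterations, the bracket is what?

p(-1.5) = -8.3125 < 0, so the root lies in [-1.5, -1]
p(-1.25) = 0.847656 > 0, so the root lies in [-1.5, -1.25]
p(-1.375) = -2.987061 < 0, so the root lies in [-1.375, -1.25]

[-1.375, -1.25]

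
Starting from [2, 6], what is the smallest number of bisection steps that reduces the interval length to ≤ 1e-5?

19

Width after n steps is 4/2^n. Need 2^n ≥ 4/1e-5 = 400000.
2^18 = 262144 < 400000 ≤ 2^19 = 524288, so n = 19.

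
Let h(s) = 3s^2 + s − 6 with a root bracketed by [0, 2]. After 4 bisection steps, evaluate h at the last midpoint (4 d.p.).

1.0469

m = 1, h(m) = -2 (−); new bracket [1, 2]
m = 1.5, h(m) = 2.25 (+); new bracket [1, 1.5]
m = 1.25, h(m) = -0.0625 (−); new bracket [1.25, 1.5]
m = 1.375, h(m) = 1.0469 (+); new bracket [1.25, 1.375]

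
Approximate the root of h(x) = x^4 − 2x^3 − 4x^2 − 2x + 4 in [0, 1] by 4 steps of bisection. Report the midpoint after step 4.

0.6875

midpoint 0.5: h = 1.8125 > 0 → [0.5, 1]
midpoint 0.75: h = -0.277344 < 0 → [0.5, 0.75]
midpoint 0.625: h = 0.851807 > 0 → [0.625, 0.75]
midpoint 0.6875: h = 0.3079 > 0 → [0.6875, 0.75]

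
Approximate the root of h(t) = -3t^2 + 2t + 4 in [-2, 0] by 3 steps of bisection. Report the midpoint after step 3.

t = -1 gives h = -1, negative; keep [-1, 0]
t = -0.5 gives h = 2.25, positive; keep [-1, -0.5]
t = -0.75 gives h = 0.8125, positive; keep [-1, -0.75]

-0.75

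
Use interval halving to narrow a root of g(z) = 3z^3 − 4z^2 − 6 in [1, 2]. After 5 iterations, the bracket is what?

[1.875, 1.90625]

g(1.5) = -4.875 < 0, so the root lies in [1.5, 2]
g(1.75) = -2.171875 < 0, so the root lies in [1.75, 2]
g(1.875) = -0.287109 < 0, so the root lies in [1.875, 2]
g(1.9375) = 0.804 > 0, so the root lies in [1.875, 1.9375]
g(1.90625) = 0.2456 > 0, so the root lies in [1.875, 1.90625]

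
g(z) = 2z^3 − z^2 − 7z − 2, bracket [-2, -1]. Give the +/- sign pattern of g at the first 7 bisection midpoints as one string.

-+++---

m = -1.5, g(m) = -0.5 (−); new bracket [-1.5, -1]
m = -1.25, g(m) = 1.28125 (+); new bracket [-1.5, -1.25]
m = -1.375, g(m) = 0.535156 (+); new bracket [-1.5, -1.375]
m = -1.4375, g(m) = 0.0552 (+); new bracket [-1.5, -1.4375]
m = -1.46875, g(m) = -0.2128 (−); new bracket [-1.46875, -1.4375]
m = -1.453125, g(m) = -0.0765 (−); new bracket [-1.453125, -1.4375]
m = -1.4453125, g(m) = -0.01 (−); new bracket [-1.4453125, -1.4375]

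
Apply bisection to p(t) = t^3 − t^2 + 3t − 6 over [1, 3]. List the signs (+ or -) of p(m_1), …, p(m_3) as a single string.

+-+

m = 2, p(m) = 4 (+); new bracket [1, 2]
m = 1.5, p(m) = -0.375 (−); new bracket [1.5, 2]
m = 1.75, p(m) = 1.546875 (+); new bracket [1.5, 1.75]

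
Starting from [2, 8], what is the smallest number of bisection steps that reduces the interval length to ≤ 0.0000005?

Width after n steps is 6/2^n. Need 2^n ≥ 6/0.0000005 = 12000000.
2^23 = 8388608 < 12000000 ≤ 2^24 = 16777216, so n = 24.

24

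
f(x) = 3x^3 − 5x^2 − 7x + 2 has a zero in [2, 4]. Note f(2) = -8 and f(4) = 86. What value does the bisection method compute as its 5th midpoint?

2.4375

midpoint 3: f = 17 > 0 → [2, 3]
midpoint 2.5: f = 0.125 > 0 → [2, 2.5]
midpoint 2.25: f = -4.890625 < 0 → [2.25, 2.5]
midpoint 2.375: f = -2.6387 < 0 → [2.375, 2.5]
midpoint 2.4375: f = -1.323 < 0 → [2.4375, 2.5]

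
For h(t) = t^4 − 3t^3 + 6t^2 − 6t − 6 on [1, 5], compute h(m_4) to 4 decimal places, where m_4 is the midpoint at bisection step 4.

t = 3 gives h = 30, positive; keep [1, 3]
t = 2 gives h = -2, negative; keep [2, 3]
t = 2.5 gives h = 8.6875, positive; keep [2, 2.5]
t = 2.25 gives h = 2.332, positive; keep [2, 2.25]

2.3320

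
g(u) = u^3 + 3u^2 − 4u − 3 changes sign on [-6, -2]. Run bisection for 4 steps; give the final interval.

[-4, -3.75]

midpoint -4: g = -3 < 0 → [-4, -2]
midpoint -3: g = 9 > 0 → [-4, -3]
midpoint -3.5: g = 4.875 > 0 → [-4, -3.5]
midpoint -3.75: g = 1.4531 > 0 → [-4, -3.75]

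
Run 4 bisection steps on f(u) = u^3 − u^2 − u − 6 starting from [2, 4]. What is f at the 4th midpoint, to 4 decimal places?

u = 3 gives f = 9, positive; keep [2, 3]
u = 2.5 gives f = 0.875, positive; keep [2, 2.5]
u = 2.25 gives f = -1.921875, negative; keep [2.25, 2.5]
u = 2.375 gives f = -0.6191, negative; keep [2.375, 2.5]

-0.6191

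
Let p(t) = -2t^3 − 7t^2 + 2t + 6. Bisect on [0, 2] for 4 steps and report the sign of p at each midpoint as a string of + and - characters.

m = 1, p(m) = -1 (−); new bracket [0, 1]
m = 0.5, p(m) = 5 (+); new bracket [0.5, 1]
m = 0.75, p(m) = 2.71875 (+); new bracket [0.75, 1]
m = 0.875, p(m) = 1.0508 (+); new bracket [0.875, 1]

-+++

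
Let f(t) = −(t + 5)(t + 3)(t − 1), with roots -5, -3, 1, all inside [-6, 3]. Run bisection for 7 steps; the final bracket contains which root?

1

m = -1.5, f(m) = 13.125 (+); new bracket [-1.5, 3]
m = 0.75, f(m) = 5.390625 (+); new bracket [0.75, 3]
m = 1.875, f(m) = -29.326172 (−); new bracket [0.75, 1.875]
m = 1.3125, f(m) = -8.5071 (−); new bracket [0.75, 1.3125]
m = 1.03125, f(m) = -0.7598 (−); new bracket [0.75, 1.03125]
m = 0.890625, f(m) = 2.5067 (+); new bracket [0.890625, 1.03125]
m = 0.9609375, f(m) = 0.9223 (+); new bracket [0.9609375, 1.03125]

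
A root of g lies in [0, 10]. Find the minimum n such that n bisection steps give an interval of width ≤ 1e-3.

Width after n steps is 10/2^n. Need 2^n ≥ 10/1e-3 = 10000.
2^13 = 8192 < 10000 ≤ 2^14 = 16384, so n = 14.

14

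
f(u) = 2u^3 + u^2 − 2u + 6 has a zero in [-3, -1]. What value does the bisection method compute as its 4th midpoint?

-1.875

midpoint -2: f = -2 < 0 → [-2, -1]
midpoint -1.5: f = 4.5 > 0 → [-2, -1.5]
midpoint -1.75: f = 1.84375 > 0 → [-2, -1.75]
midpoint -1.875: f = 0.082 > 0 → [-2, -1.875]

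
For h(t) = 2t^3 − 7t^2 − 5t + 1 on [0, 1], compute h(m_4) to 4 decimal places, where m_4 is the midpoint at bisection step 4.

midpoint 0.5: h = -3 < 0 → [0, 0.5]
midpoint 0.25: h = -0.65625 < 0 → [0, 0.25]
midpoint 0.125: h = 0.269531 > 0 → [0.125, 0.25]
midpoint 0.1875: h = -0.1704 < 0 → [0.125, 0.1875]

-0.1704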